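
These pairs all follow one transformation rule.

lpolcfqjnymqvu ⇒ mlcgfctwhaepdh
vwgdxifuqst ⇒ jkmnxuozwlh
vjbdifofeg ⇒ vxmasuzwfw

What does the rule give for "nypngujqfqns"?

ejepgexlahwh

The transformation: shift every letter 9 places backward in the alphabet (wrapping around), then move the last 2 characters to the front (rotate right by 2).
For "nypngujqfqns", step one produces "epgexlahwhej"; step two turns that into "ejepgexlahwh".
(Check on "lpolcfqjnymqvu": → "cgfctwhaepdhml" → "mlcgfctwhaepdh" ✓)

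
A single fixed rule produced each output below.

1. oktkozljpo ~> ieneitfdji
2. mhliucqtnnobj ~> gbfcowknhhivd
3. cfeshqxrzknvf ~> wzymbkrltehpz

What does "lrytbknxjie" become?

flsnvehrdcy

In each case the input is transformed by: shift every letter 6 places backward in the alphabet (wrapping around).
"lrytbknxjie" → "flsnvehrdcy".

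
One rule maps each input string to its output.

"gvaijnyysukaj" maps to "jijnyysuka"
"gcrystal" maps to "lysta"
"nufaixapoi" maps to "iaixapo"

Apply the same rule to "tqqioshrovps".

sioshrovp

Each output is the input with this applied: delete the first 3 characters, then move the last character to the front.
Starting from "tqqioshrovps": after the first operation, "ioshrovps"; after the second, "sioshrovp".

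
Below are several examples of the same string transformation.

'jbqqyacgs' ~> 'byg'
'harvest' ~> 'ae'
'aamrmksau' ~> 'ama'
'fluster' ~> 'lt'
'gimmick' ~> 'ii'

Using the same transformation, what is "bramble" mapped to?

rb

Looking at the pairs, the operation is to keep one character in every 3, starting at position 2 (positions 2nd, 5th, 8th, ...).
Applying that to "bramble" gives "rb".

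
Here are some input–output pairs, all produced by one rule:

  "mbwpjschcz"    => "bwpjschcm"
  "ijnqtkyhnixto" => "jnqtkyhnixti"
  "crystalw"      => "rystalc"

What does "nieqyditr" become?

Rule — swap the first and last characters, then delete the first character.
For "nieqyditr", step one produces "rieqyditn"; step two turns that into "ieqyditn".

ieqyditn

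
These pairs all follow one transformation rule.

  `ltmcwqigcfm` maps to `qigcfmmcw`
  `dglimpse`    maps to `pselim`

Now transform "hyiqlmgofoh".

Looking at the pairs, the operation is to delete the first 2 characters, then move the first 3 characters to the end (rotate left by 3).
For "hyiqlmgofoh", step one produces "iqlmgofoh"; step two turns that into "mgofohiql".

mgofohiql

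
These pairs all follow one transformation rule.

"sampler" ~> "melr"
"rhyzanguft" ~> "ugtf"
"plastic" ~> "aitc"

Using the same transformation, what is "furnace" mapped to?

rcae

The transformation: swap each adjacent pair of characters (1↔2, 3↔4, ...), then keep only the last 4 characters.
On "furnace" that produces "rcae".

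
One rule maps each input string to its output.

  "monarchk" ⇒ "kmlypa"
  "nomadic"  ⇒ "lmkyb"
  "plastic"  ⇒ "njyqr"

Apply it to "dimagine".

bgkyeg

Each output is the input with this applied: delete the last 2 characters, then shift every letter 2 places backward in the alphabet (wrapping around).
On "dimagine": the first step gives "dimagi", and the second then gives "bgkyeg".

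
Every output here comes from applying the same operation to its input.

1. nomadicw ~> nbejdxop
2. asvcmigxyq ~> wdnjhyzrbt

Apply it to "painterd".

joufseqb

What's happening: shift every letter 1 place forward in the alphabet (wrapping around), then move the first 2 characters to the end (rotate left by 2).
"painterd" → "qbjoufse" → "joufseqb".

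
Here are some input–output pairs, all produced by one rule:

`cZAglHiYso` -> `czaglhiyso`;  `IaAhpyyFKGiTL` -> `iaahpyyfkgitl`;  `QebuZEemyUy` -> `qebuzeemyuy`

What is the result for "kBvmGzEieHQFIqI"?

What's happening: convert every letter to lowercase.
Applying that to "kBvmGzEieHQFIqI" gives "kbvmgzeiehqfiqi".

kbvmgzeiehqfiqi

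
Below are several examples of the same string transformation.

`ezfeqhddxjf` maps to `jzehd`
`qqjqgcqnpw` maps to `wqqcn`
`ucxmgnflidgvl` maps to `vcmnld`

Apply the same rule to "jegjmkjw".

The rule is to keep every other character starting from the second (positions 2nd, 4th, 6th, ...), then move the last character to the front.
Working it through for "jegjmkjw": intermediate "ejkw", final "wejk".

wejk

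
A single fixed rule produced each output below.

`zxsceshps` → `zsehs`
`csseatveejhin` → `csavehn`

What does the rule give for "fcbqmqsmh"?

fbmsh

What's happening: keep every other character starting from the first (positions 1st, 3rd, 5th, ...).
"fcbqmqsmh" → "fbmsh".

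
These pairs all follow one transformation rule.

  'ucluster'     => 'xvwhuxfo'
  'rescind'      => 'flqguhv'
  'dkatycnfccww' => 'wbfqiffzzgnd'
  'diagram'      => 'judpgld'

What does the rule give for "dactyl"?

The transformation: move the first 3 characters to the end (rotate left by 3), then shift every letter 3 places forward in the alphabet (wrapping around).
So "dactyl" becomes "wbogdf".
(Check on "rescind": → "cindres" → "flqguhv" ✓)

wbogdf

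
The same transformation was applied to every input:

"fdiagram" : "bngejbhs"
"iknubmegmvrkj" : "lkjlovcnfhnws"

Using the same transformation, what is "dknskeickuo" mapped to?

vpelotlfjdl

What's happening: move the last 2 characters to the front (rotate right by 2), then shift every letter 1 place forward in the alphabet (wrapping around).
On "dknskeickuo": the first step gives "uodknskeick", and the second then gives "vpelotlfjdl".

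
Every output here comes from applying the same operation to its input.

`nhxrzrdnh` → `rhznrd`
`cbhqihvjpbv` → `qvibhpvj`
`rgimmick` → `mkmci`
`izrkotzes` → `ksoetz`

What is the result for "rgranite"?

aenti

The rule is to delete the first 3 characters, then take characters alternately from the front and the back (1st, last, 2nd, 2nd-last, ...).
"rgranite" → "anite" → "aenti".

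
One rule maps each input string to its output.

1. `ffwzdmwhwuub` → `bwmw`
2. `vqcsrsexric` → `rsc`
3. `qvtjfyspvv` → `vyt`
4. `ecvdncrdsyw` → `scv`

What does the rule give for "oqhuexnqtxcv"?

vtxh

Looking at the pairs, the operation is to keep one character in every 3, starting at position 3 (positions 3rd, 6th, 9th, ...), then reverse the string.
On "oqhuexnqtxcv": the first step gives "hxtv", and the second then gives "vtxh".
(Check on "ecvdncrdsyw": → "vcs" → "scv" ✓)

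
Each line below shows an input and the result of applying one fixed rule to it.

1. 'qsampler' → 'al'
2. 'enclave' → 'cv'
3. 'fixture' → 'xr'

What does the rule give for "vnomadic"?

od

In each case the input is transformed by: keep one character in every 3, starting at position 3 (positions 3rd, 6th, 9th, ...).
So "vnomadic" becomes "od".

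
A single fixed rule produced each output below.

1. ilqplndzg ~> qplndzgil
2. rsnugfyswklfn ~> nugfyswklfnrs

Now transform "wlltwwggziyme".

ltwwggziymewl

Looking at the pairs, the operation is to move the first 2 characters to the end (rotate left by 2).
"wlltwwggziyme" → "ltwwggziymewl".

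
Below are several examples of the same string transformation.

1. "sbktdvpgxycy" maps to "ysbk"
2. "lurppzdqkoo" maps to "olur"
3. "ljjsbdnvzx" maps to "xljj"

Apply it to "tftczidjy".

ytft

The rule is to move the first 3 characters to the end (rotate left by 3), then keep only the last 4 characters.
On "tftczidjy": the first step gives "czidjytft", and the second then gives "ytft".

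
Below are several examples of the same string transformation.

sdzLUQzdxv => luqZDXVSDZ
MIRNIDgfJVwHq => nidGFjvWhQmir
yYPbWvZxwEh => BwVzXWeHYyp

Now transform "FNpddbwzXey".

The rule is to flip the case of every letter, then move the first 3 characters to the end (rotate left by 3).
On "FNpddbwzXey": the first step gives "fnPDDBWZxEY", and the second then gives "DDBWZxEYfnP".

DDBWZxEYfnP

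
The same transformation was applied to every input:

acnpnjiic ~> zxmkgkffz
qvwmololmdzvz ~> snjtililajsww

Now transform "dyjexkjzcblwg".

vabghuwgyztid

What's happening: swap each adjacent pair of characters (1↔2, 3↔4, ...), then shift every letter 3 places backward in the alphabet (wrapping around).
Starting from "dyjexkjzcblwg": after the first operation, "ydejkxzjbcwlg"; after the second, "vabghuwgyztid".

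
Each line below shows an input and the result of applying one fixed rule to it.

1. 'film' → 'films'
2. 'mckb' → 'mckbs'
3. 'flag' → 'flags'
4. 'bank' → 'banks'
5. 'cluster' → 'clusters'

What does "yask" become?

yasks

Each output is the input with this applied: append "s".
"yask" → "yasks".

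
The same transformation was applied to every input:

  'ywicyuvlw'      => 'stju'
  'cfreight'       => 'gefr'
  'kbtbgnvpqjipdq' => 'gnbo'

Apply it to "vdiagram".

Looking at the pairs, the operation is to shift every letter 2 places backward in the alphabet (wrapping around), then keep only the last 4 characters.
Starting from "vdiagram": after the first operation, "tbgyepyk"; after the second, "epyk".

epyk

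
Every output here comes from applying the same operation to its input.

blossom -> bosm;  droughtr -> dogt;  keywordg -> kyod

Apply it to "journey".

In each case the input is transformed by: keep every other character starting from the first (positions 1st, 3rd, 5th, ...).
So "journey" becomes "juny".

juny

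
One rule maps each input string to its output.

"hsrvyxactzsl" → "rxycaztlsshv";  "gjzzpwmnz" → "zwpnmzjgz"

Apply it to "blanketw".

Looking at the pairs, the operation is to swap each adjacent pair of characters (1↔2, 3↔4, ...), then move the first 3 characters to the end (rotate left by 3).
Working it through for "blanketw": intermediate "lbnaekwt", final "aekwtlbn".
(Check on "gjzzpwmnz": → "jgzzwpnmz" → "zwpnmzjgz" ✓)

aekwtlbn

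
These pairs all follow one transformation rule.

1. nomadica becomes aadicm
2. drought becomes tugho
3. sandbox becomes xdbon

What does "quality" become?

Rule — delete the first 2 characters, then swap the first and last characters.
Starting from "quality": after the first operation, "ality"; after the second, "ylita".

ylita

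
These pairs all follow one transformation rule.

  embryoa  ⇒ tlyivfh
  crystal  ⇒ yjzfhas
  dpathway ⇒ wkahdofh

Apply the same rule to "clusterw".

sjzblady

Looking at the pairs, the operation is to swap each adjacent pair of characters (1↔2, 3↔4, ...), then shift every letter 7 places forward in the alphabet (wrapping around).
Applying both steps to "clusterw": "lcsuetwr", then "sjzblady".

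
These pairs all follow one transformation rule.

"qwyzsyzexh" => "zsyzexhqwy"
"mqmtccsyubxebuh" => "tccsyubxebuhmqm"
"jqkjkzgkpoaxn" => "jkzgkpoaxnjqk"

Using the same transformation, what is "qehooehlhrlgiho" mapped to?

Looking at the pairs, the operation is to move the first 3 characters to the end (rotate left by 3).
Doing the same to "qehooehlhrlgiho": "ooehlhrlgihoqeh".

ooehlhrlgihoqeh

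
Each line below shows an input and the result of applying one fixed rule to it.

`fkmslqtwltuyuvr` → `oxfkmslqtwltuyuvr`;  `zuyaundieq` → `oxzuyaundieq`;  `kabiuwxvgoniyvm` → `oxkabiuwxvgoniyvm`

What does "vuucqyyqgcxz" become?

In each case the input is transformed by: prepend "ox".
So "vuucqyyqgcxz" becomes "oxvuucqyyqgcxz".

oxvuucqyyqgcxz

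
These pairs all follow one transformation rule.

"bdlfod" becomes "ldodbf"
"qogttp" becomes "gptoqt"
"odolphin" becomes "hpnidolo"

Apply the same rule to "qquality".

The pattern: swap each adjacent pair of characters (1↔2, 3↔4, ...), then swap the front and back halves of the string.
Applying both steps to "qquality": "qqauilyt", then "ilytqqau".

ilytqqau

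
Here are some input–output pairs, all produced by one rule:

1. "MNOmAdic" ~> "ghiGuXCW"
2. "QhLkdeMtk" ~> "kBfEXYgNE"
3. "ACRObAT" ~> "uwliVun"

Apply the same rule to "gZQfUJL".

The pattern: shift every letter 6 places backward in the alphabet (wrapping around), then flip the case of every letter.
Applying both steps to "gZQfUJL": "aTKzODF", then "AtkZodf".

AtkZodf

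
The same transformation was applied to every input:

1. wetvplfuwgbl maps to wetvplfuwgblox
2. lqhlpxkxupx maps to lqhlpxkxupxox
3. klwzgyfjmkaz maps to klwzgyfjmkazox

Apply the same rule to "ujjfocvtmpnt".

Each output is the input with this applied: append "ox".
So "ujjfocvtmpnt" becomes "ujjfocvtmpntox".

ujjfocvtmpntox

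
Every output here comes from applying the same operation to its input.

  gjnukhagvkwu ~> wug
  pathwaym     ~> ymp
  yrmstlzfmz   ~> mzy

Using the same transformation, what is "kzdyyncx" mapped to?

Rule — move the first character to the end, then keep only the last 3 characters.
Applying both steps to "kzdyyncx": "zdyyncxk", then "cxk".

cxk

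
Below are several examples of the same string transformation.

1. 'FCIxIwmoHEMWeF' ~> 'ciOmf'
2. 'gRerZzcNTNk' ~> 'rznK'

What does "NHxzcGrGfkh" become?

hCgH

Rule — keep one character in every 3, starting at position 2 (positions 2nd, 5th, 8th, ...), then flip the case of every letter.
For "NHxzcGrGfkh", step one produces "HcGh"; step two turns that into "hCgH".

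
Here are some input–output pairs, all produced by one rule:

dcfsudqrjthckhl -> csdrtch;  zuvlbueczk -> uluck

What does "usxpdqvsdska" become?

spqssa

The transformation: keep every other character starting from the second (positions 2nd, 4th, 6th, ...).
"usxpdqvsdska" → "spqssa".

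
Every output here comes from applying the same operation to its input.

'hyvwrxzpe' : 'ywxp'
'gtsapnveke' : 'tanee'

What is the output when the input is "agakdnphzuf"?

Looking at the pairs, the operation is to keep every other character starting from the second (positions 2nd, 4th, 6th, ...).
For "agakdnphzuf" the result is "gknhu".

gknhu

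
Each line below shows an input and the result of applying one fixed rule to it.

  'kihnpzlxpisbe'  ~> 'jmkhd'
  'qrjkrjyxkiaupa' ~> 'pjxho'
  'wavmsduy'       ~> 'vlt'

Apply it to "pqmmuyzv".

oly

In each case the input is transformed by: shift every letter 1 place backward in the alphabet (wrapping around), then keep one character in every 3, starting at position 1 (positions 1st, 4th, 7th, ...).
Applying both steps to "pqmmuyzv": "oplltxyu", then "oly".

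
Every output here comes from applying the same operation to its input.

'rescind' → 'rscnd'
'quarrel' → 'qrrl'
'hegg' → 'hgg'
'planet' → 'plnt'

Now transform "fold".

fld

Each output is the input with this applied: remove every vowel.
So "fold" becomes "fld".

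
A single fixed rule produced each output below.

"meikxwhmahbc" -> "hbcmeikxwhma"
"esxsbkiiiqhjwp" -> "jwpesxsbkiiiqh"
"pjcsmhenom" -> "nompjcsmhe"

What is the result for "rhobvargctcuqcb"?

Each output is the input with this applied: move the last 3 characters to the front (rotate right by 3).
For "rhobvargctcuqcb" the result is "qcbrhobvargctcu".

qcbrhobvargctcu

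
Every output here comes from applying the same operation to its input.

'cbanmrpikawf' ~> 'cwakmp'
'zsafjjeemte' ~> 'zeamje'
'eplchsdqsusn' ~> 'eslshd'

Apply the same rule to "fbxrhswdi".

The transformation: keep every other character starting from the first (positions 1st, 3rd, 5th, ...), then take characters alternately from the front and the back (1st, last, 2nd, 2nd-last, ...).
For "fbxrhswdi", step one produces "fxhwi"; step two turns that into "fixwh".

fixwh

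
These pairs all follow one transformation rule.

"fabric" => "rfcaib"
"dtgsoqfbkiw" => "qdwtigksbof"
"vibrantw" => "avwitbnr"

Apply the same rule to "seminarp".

nspermai

Rule — take characters alternately from the front and the back (1st, last, 2nd, 2nd-last, ...), then move the last character to the front.
Working it through for "seminarp": intermediate "spermain", final "nspermai".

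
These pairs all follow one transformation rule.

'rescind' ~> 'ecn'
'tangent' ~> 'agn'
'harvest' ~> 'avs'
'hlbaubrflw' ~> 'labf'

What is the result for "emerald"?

The pattern: delete the last character, then keep every other character starting from the second (positions 2nd, 4th, 6th, ...).
Starting from "emerald": after the first operation, "emeral"; after the second, "mrl".

mrl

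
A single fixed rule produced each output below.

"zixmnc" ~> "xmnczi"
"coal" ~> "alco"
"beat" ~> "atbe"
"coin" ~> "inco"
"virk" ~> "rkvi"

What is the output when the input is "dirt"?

The transformation: move the first 2 characters to the end (rotate left by 2).
On "dirt" that produces "rtdi".

rtdi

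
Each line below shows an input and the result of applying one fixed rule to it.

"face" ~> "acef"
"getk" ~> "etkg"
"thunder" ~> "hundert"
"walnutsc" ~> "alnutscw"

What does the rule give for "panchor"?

anchorp

The pattern: move the first character to the end.
On "panchor" that produces "anchorp".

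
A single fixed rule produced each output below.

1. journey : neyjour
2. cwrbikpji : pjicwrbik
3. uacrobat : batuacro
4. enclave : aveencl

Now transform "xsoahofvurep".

The transformation: move the last 3 characters to the front (rotate right by 3).
Doing the same to "xsoahofvurep": "repxsoahofvu".

repxsoahofvu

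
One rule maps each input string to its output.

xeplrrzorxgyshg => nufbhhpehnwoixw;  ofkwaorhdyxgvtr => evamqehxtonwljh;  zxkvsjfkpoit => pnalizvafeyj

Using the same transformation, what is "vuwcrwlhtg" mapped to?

The transformation: shift every letter 10 places backward in the alphabet (wrapping around).
So "vuwcrwlhtg" becomes "lkmshmbxjw".

lkmshmbxjw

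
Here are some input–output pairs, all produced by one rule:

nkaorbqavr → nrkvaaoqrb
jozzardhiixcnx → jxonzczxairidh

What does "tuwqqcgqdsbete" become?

teutweqbqscdgq

Rule — take characters alternately from the front and the back (1st, last, 2nd, 2nd-last, ...).
For "tuwqqcgqdsbete" the result is "teutweqbqscdgq".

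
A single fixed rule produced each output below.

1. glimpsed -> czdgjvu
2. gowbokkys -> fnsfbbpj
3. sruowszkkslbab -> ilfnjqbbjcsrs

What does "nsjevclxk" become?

javmtcob

What's happening: shift every letter 9 places backward in the alphabet (wrapping around), then delete the first character.
Working it through for "nsjevclxk": intermediate "ejavmtcob", final "javmtcob".
(Check on "gowbokkys": → "xfnsfbbpj" → "fnsfbbpj" ✓)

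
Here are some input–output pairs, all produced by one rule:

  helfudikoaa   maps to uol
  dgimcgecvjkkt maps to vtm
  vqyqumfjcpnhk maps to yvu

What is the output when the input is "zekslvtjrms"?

The transformation: sort the characters into reverse alphabetical order, then keep only the first 3 characters.
"zekslvtjrms" → "zvtssrmlkje" → "zvt".

zvt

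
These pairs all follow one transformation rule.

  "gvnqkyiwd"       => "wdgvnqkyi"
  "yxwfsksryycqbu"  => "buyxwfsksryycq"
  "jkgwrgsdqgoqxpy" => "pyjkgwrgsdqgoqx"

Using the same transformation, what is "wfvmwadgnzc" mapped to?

zcwfvmwadgn

Looking at the pairs, the operation is to move the last 2 characters to the front (rotate right by 2).
"wfvmwadgnzc" → "zcwfvmwadgn".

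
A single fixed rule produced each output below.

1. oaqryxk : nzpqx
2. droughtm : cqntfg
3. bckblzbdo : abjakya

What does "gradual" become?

fqzct

Looking at the pairs, the operation is to shift every letter 1 place backward in the alphabet (wrapping around), then delete the last 2 characters.
Applying that to "gradual" gives "fqzct".
(Check on "droughtm": → "cqntfgsl" → "cqntfg" ✓)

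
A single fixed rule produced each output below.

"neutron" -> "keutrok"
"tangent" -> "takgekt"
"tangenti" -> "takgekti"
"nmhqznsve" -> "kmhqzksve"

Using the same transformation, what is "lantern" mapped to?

lakterk

The pattern: replace every "n" with "k".
So "lantern" becomes "lakterk".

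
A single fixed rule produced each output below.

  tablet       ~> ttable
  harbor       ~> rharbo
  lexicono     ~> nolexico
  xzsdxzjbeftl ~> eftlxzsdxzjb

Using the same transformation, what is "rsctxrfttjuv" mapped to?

What's happening: swap the front and back halves of the string, then move the first 2 characters to the end (rotate left by 2).
On "rsctxrfttjuv": the first step gives "fttjuvrsctxr", and the second then gives "tjuvrsctxrft".

tjuvrsctxrft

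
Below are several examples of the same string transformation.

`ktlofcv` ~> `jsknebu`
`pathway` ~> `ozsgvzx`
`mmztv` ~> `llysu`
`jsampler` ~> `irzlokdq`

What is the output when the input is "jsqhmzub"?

irpglyta

The transformation: shift every letter 1 place backward in the alphabet (wrapping around).
So "jsqhmzub" becomes "irpglyta".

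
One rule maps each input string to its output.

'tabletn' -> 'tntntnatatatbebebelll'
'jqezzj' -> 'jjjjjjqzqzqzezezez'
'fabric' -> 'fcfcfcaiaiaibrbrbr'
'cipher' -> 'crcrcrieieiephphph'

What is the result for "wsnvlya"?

wawawasysysynlnlnlvvv

What's happening: repeat every character 3 times, then take characters alternately from the front and the back (1st, last, 2nd, 2nd-last, ...).
For "wsnvlya", step one produces "wwwsssnnnvvvlllyyyaaa"; step two turns that into "wawawasysysynlnlnlvvv".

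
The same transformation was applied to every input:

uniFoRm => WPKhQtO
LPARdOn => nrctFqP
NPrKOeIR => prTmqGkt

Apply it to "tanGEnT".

The rule is to flip the case of every letter, then shift every letter 2 places forward in the alphabet (wrapping around).
For "tanGEnT", step one produces "TANgeNt"; step two turns that into "VCPigPv".
(Check on "NPrKOeIR": → "npRkoEir" → "prTmqGkt" ✓)

VCPigPv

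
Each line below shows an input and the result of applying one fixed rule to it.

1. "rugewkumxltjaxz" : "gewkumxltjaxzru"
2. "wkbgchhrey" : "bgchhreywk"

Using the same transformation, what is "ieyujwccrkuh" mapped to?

The transformation: move the first 2 characters to the end (rotate left by 2).
On "ieyujwccrkuh" that produces "yujwccrkuhie".

yujwccrkuhie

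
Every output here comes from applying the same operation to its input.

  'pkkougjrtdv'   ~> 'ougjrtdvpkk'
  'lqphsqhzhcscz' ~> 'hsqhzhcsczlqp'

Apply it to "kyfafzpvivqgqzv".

afzpvivqgqzvkyf

What's happening: move the first 3 characters to the end (rotate left by 3).
For "kyfafzpvivqgqzv" the result is "afzpvivqgqzvkyf".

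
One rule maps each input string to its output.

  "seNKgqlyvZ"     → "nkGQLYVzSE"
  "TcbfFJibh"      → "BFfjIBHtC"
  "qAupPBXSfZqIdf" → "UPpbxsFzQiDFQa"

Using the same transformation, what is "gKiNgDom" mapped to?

InGdOMGk

The rule is to move the first 2 characters to the end (rotate left by 2), then flip the case of every letter.
Doing the same to "gKiNgDom": "InGdOMGk".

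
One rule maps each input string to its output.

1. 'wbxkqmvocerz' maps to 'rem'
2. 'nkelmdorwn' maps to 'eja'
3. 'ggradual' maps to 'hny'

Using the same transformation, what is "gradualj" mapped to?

nyw

What's happening: shift every letter 13 places forward in the alphabet (wrapping around) — i.e. ROT13, then keep only the last 3 characters.
Starting from "gradualj": after the first operation, "tenqhnyw"; after the second, "nyw".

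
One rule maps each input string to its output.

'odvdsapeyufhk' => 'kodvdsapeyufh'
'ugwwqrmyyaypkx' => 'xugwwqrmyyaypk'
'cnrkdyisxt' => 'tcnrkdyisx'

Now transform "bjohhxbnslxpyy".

ybjohhxbnslxpy

The transformation: move the last character to the front.
Doing the same to "bjohhxbnslxpyy": "ybjohhxbnslxpy".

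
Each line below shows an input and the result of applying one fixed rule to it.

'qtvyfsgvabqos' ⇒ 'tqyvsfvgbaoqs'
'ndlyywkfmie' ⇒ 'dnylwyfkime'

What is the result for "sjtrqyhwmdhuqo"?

The pattern: swap each adjacent pair of characters (1↔2, 3↔4, ...).
For "sjtrqyhwmdhuqo" the result is "jsrtyqwhdmuhoq".

jsrtyqwhdmuhoq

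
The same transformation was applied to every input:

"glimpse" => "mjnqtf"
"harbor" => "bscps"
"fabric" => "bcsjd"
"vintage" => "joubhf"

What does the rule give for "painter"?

Looking at the pairs, the operation is to shift every letter 1 place forward in the alphabet (wrapping around), then delete the first character.
For "painter", step one produces "qbjoufs"; step two turns that into "bjoufs".

bjoufs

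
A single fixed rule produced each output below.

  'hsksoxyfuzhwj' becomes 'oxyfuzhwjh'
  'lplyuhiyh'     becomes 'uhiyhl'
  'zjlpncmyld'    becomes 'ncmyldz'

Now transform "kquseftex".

The pattern: move the first character to the end, then delete the first 3 characters.
"kquseftex" → "eftexk".

eftexk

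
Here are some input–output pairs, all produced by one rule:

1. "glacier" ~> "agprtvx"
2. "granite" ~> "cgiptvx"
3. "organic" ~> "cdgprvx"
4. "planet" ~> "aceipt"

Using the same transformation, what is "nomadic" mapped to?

Looking at the pairs, the operation is to shift every letter 11 places backward in the alphabet (wrapping around), then sort the characters into alphabetical order.
Starting from "nomadic": after the first operation, "cdbpsxr"; after the second, "bcdprsx".
(Check on "granite": → "vgpcxit" → "cgiptvx" ✓)

bcdprsx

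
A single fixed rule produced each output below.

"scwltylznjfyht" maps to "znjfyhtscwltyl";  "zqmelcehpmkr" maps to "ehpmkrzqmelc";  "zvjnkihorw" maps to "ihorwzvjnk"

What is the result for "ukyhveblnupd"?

The transformation: swap the front and back halves of the string.
For "ukyhveblnupd" the result is "blnupdukyhve".

blnupdukyhve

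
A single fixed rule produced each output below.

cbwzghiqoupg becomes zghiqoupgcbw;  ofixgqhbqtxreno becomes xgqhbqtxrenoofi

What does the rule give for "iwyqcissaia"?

The rule is to move the first 3 characters to the end (rotate left by 3).
For "iwyqcissaia" the result is "qcissaiaiwy".

qcissaiaiwy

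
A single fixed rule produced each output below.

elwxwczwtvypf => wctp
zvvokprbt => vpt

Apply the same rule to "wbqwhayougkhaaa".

qauha

What's happening: keep one character in every 3, starting at position 3 (positions 3rd, 6th, 9th, ...).
For "wbqwhayougkhaaa" the result is "qauha".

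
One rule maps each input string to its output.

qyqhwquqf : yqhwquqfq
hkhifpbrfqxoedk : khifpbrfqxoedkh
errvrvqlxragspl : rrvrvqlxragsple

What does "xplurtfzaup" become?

The rule is to move the first character to the end.
Doing the same to "xplurtfzaup": "plurtfzaupx".

plurtfzaupx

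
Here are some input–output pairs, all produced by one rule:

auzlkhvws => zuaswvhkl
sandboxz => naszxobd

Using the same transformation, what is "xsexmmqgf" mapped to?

The rule is to move the first 3 characters to the end (rotate left by 3), then reverse the string.
Applying both steps to "xsexmmqgf": "xmmqgfxse", then "esxfgqmmx".

esxfgqmmx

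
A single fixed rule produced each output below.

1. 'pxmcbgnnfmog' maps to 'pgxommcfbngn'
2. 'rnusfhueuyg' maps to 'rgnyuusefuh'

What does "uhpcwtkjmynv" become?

uvhnpycmwjtk

Each output is the input with this applied: take characters alternately from the front and the back (1st, last, 2nd, 2nd-last, ...).
For "uhpcwtkjmynv" the result is "uvhnpycmwjtk".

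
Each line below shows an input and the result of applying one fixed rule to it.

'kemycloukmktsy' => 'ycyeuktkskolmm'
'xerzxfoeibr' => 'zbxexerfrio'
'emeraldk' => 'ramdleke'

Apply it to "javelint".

Rule — sort the characters into reverse alphabetical order, then take characters alternately from the front and the back (1st, last, 2nd, 2nd-last, ...).
Starting from "javelint": after the first operation, "vtnljiea"; after the second, "vatenilj".

vatenilj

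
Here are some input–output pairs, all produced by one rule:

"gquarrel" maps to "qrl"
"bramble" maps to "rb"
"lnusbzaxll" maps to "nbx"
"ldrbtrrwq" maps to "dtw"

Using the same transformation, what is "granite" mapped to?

The pattern: keep one character in every 3, starting at position 2 (positions 2nd, 5th, 8th, ...).
Applying that to "granite" gives "ri".

ri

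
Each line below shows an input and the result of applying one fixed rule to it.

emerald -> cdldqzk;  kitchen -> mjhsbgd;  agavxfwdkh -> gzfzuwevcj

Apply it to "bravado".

In each case the input is transformed by: move the last character to the front, then shift every letter 1 place backward in the alphabet (wrapping around).
Applying both steps to "bravado": "obravad", then "naqzuzc".

naqzuzc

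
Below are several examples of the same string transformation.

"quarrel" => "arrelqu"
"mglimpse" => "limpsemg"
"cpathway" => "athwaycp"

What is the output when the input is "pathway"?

thwaypa

The transformation: move the first 2 characters to the end (rotate left by 2).
"pathway" → "thwaypa".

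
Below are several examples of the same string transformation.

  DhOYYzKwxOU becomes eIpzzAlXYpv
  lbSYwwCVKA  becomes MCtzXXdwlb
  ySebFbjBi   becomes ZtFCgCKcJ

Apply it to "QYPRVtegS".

In each case the input is transformed by: shift every letter 1 place forward in the alphabet (wrapping around), then flip the case of every letter.
Working it through for "QYPRVtegS": intermediate "RZQSWufhT", final "rzqswUFHt".

rzqswUFHt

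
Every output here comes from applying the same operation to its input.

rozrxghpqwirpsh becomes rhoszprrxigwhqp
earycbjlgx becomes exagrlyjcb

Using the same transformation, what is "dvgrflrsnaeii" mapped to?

The transformation: take characters alternately from the front and the back (1st, last, 2nd, 2nd-last, ...).
Applying that to "dvgrflrsnaeii" gives "divigerafnlsr".

divigerafnlsr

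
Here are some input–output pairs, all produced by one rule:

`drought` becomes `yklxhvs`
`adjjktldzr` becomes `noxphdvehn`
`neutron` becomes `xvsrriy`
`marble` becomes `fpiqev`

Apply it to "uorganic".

kermgysv

The pattern: shift every letter 4 places forward in the alphabet (wrapping around), then move the first 3 characters to the end (rotate left by 3).
"uorganic" → "ysvkermg" → "kermgysv".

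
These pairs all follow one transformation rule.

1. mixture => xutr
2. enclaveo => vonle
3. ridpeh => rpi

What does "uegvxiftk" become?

xvutki

Looking at the pairs, the operation is to sort the characters into reverse alphabetical order, then delete the last 3 characters.
Starting from "uegvxiftk": after the first operation, "xvutkigfe"; after the second, "xvutki".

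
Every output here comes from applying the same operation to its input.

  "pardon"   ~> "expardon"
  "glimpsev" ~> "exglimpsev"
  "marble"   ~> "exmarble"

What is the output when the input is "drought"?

The rule is to prepend "ex".
Doing the same to "drought": "exdrought".

exdrought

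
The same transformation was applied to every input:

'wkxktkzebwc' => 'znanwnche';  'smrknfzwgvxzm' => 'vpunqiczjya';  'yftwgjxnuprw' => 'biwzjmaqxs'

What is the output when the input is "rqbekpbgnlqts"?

Looking at the pairs, the operation is to delete the last 2 characters, then shift every letter 3 places forward in the alphabet (wrapping around).
For "rqbekpbgnlqts", step one produces "rqbekpbgnlq"; step two turns that into "utehnsejqot".
(Check on "wkxktkzebwc": → "wkxktkzeb" → "znanwnche" ✓)

utehnsejqot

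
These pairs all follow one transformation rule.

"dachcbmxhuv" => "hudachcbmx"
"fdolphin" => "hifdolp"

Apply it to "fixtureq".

refixtu

What's happening: delete the last character, then move the last 2 characters to the front (rotate right by 2).
Applying both steps to "fixtureq": "fixture", then "refixtu".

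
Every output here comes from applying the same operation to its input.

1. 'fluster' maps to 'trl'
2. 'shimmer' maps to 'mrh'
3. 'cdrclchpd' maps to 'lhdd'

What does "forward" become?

ado

What's happening: move the first 3 characters to the end (rotate left by 3), then keep every other character starting from the second (positions 2nd, 4th, 6th, ...).
On "forward": the first step gives "wardfor", and the second then gives "ado".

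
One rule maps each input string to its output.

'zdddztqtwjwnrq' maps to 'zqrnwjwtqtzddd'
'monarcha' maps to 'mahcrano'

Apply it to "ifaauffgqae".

ieaqgffuaaf

Each output is the input with this applied: reverse the string, then move the last character to the front.
Starting from "ifaauffgqae": after the first operation, "eaqgffuaafi"; after the second, "ieaqgffuaaf".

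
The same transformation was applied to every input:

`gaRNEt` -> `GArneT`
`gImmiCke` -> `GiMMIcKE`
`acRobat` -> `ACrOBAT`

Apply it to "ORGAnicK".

orgaNICk

Rule — flip the case of every letter.
So "ORGAnicK" becomes "orgaNICk".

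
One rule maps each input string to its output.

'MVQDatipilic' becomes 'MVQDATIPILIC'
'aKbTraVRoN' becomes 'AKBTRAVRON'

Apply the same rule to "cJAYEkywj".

Looking at the pairs, the operation is to convert every letter to uppercase.
So "cJAYEkywj" becomes "CJAYEKYWJ".

CJAYEKYWJ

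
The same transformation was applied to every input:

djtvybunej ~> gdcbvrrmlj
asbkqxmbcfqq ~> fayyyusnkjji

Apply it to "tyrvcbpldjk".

gdbzxtsrlkj

Looking at the pairs, the operation is to sort the characters into reverse alphabetical order, then shift every letter 8 places forward in the alphabet (wrapping around).
Working it through for "tyrvcbpldjk": intermediate "yvtrplkjdcb", final "gdbzxtsrlkj".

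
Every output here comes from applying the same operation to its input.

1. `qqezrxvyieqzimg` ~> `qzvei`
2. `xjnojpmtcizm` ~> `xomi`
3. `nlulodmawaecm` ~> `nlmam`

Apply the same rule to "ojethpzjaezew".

Each output is the input with this applied: keep one character in every 3, starting at position 1 (positions 1st, 4th, 7th, ...).
Applying that to "ojethpzjaezew" gives "otzew".

otzew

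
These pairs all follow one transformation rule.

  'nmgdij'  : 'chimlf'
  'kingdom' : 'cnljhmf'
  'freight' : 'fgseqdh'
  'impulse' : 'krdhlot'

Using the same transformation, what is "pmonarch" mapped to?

qbgolnmz

The transformation: shift every letter 1 place backward in the alphabet (wrapping around), then move the last 3 characters to the front (rotate right by 3).
For "pmonarch" the result is "qbgolnmz".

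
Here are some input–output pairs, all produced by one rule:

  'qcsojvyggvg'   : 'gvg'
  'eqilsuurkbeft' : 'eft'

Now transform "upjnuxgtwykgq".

kgq

Looking at the pairs, the operation is to keep only the last 3 characters.
For "upjnuxgtwykgq" the result is "kgq".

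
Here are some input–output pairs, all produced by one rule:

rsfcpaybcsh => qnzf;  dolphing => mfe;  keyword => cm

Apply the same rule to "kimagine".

The rule is to keep one character in every 3, starting at position 2 (positions 2nd, 5th, 8th, ...), then shift every letter 2 places backward in the alphabet (wrapping around).
Working it through for "kimagine": intermediate "ige", final "gec".

gec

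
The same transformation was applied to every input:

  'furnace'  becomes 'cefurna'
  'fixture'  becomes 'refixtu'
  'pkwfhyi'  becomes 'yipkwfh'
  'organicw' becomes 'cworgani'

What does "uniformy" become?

myunifor

Rule — move the last 2 characters to the front (rotate right by 2).
For "uniformy" the result is "myunifor".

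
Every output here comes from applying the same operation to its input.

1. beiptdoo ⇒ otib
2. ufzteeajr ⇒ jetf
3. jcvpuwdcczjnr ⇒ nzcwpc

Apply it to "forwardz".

darf

The rule is to reverse the string, then keep every other character starting from the second (positions 2nd, 4th, 6th, ...).
"forwardz" → "zdrawrof" → "darf".
(Check on "ufzteeajr": → "rjaeetzfu" → "jetf" ✓)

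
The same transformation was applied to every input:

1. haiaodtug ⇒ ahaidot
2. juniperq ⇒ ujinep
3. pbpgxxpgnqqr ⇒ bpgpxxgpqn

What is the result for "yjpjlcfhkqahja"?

jyjpclhfqkha

Looking at the pairs, the operation is to delete the last 2 characters, then swap each adjacent pair of characters (1↔2, 3↔4, ...).
So "yjpjlcfhkqahja" becomes "jyjpclhfqkha".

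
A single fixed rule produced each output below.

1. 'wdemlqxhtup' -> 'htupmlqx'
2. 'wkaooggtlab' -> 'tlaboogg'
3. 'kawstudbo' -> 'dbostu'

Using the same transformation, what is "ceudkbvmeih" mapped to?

meihdkbv

In each case the input is transformed by: delete the first 3 characters, then swap the front and back halves of the string.
Working it through for "ceudkbvmeih": intermediate "dkbvmeih", final "meihdkbv".
(Check on "wdemlqxhtup": → "mlqxhtup" → "htupmlqx" ✓)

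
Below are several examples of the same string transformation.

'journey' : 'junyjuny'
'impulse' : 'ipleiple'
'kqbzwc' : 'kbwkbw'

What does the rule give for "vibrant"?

The pattern: keep every other character starting from the first (positions 1st, 3rd, 5th, ...), then write the whole string twice.
"vibrant" → "vbat" → "vbatvbat".

vbatvbat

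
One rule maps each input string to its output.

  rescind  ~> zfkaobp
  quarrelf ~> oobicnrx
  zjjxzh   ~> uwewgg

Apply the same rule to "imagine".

dfkbfjx

Rule — shift every letter 3 places backward in the alphabet (wrapping around), then move the first 3 characters to the end (rotate left by 3).
"imagine" → "fjxdfkb" → "dfkbfjx".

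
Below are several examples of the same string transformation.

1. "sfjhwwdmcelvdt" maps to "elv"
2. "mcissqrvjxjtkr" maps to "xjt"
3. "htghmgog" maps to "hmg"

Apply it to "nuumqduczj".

Each output is the input with this applied: move the last 2 characters to the front (rotate right by 2), then keep only the last 3 characters.
For "nuumqduczj", step one produces "zjnuumqduc"; step two turns that into "duc".

duc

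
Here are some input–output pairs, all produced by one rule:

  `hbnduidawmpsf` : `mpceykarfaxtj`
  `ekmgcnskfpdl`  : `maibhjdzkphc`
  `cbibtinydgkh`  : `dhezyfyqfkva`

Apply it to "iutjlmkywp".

vtmfrqgijh

In each case the input is transformed by: shift every letter 3 places backward in the alphabet (wrapping around), then move the last 3 characters to the front (rotate right by 3).
On "iutjlmkywp": the first step gives "frqgijhvtm", and the second then gives "vtmfrqgijh".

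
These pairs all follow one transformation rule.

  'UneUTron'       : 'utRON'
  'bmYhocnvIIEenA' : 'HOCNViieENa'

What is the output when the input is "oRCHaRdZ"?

hArDz

The pattern: delete the first 3 characters, then flip the case of every letter.
For "oRCHaRdZ", step one produces "HaRdZ"; step two turns that into "hArDz".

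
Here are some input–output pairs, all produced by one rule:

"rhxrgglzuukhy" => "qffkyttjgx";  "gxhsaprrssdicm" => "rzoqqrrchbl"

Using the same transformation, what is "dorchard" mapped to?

bgzqc

What's happening: delete the first 3 characters, then shift every letter 1 place backward in the alphabet (wrapping around).
"dorchard" → "chard" → "bgzqc".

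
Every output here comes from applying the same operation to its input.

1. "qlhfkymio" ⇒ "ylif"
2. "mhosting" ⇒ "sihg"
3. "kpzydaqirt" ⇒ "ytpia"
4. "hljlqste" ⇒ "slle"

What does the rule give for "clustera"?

slea

What's happening: keep every other character starting from the second (positions 2nd, 4th, 6th, ...), then sort the characters into reverse alphabetical order.
On "clustera" that produces "slea".
(Check on "mhosting": → "hsig" → "sihg" ✓)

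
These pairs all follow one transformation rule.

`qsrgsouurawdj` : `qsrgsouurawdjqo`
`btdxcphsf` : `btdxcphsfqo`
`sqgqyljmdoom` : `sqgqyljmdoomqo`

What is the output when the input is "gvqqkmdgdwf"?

gvqqkmdgdwfqo

Looking at the pairs, the operation is to append "qo".
On "gvqqkmdgdwf" that produces "gvqqkmdgdwfqo".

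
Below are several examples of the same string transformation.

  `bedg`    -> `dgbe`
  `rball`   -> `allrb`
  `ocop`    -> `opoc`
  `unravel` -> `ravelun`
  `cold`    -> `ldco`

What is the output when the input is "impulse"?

Looking at the pairs, the operation is to move the first 2 characters to the end (rotate left by 2).
"impulse" → "pulseim".

pulseim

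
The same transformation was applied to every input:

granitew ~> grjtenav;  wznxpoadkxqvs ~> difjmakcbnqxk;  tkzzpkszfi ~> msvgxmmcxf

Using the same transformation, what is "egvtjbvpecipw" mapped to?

vcjrtigwoicrp

The pattern: shift every letter 13 places forward in the alphabet (wrapping around) — i.e. ROT13, then move the last 3 characters to the front (rotate right by 3).
For "egvtjbvpecipw", step one produces "rtigwoicrpvcj"; step two turns that into "vcjrtigwoicrp".
(Check on "granitew": → "tenavgrj" → "grjtenav" ✓)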